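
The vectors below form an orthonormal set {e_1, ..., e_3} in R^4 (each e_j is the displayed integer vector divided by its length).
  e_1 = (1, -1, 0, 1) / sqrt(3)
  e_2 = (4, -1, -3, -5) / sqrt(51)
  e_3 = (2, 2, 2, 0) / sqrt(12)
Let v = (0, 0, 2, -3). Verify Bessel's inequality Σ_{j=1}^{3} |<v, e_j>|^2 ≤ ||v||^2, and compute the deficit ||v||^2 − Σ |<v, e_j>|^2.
Σ |<v, e_j>|^2 = 302/51; ||v||^2 = 13; deficit = 361/51

Write each e_j = u_j / sqrt(<u_j, u_j>) where u_j is the displayed integer vector. Then <v, e_j> = <v, u_j> / sqrt(<u_j, u_j>), so |<v, e_j>|^2 = <v, u_j>^2 / <u_j, u_j>.
Coefficients: <v, e_1> = -3/sqrt(3), <v, e_2> = 9/sqrt(51), <v, e_3> = 4/sqrt(12).
Square and sum: Σ |<v, e_j>|^2 = 302/51.
Compute ||v||^2 = v·v = 13.
Deficit = 13 − 302/51 = 361/51 ≥ 0, confirming Bessel's inequality. (The deficit equals ||v − Σ <v,e_j> e_j||^2, the squared distance from v to span{e_j}.)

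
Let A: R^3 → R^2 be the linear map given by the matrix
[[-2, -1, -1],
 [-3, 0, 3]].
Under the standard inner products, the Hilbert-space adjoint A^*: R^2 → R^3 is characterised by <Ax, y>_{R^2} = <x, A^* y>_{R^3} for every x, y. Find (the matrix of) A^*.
A^* = A^T =
[[-2, -3],
 [-1, 0],
 [-1, 3]]

For real matrices with standard dot products, the defining identity <Ax, y> = <x, A^* y> gives (Ax)^T y = x^T (A^*) y, i.e. x^T A^T y = x^T (A^*) y. Since this holds for all x, y, we must have A^* = A^T. Therefore
A^* =
[[-2, -3],
 [-1, 0],
 [-1, 3]].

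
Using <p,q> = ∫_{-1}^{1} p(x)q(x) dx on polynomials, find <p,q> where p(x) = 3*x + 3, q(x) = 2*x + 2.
<p,q> = 16

Expand the product: p(x)·q(x) = 6*x^2 + 12*x + 6.
∫_{-1}^{1} of each monomial x^k gives [2/(k+1) if k even, 0 if k odd]. Integrating term-by-term (or equivalently evaluating the antiderivative F(x) = 2*x^3 + 6*x^2 + 6*x at the endpoints):
  F(1) − F(−1) = 14 − (-2) = 16.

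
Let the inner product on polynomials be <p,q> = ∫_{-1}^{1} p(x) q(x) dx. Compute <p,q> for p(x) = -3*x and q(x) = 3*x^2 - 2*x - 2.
<p,q> = 4

Expand the product: p(x)·q(x) = -9*x^3 + 6*x^2 + 6*x.
∫_{-1}^{1} of each monomial x^k gives [2/(k+1) if k even, 0 if k odd]. Integrating term-by-term (or equivalently evaluating the antiderivative F(x) = -9*x^4/4 + 2*x^3 + 3*x^2 at the endpoints):
  F(1) − F(−1) = 11/4 − (-5/4) = 4.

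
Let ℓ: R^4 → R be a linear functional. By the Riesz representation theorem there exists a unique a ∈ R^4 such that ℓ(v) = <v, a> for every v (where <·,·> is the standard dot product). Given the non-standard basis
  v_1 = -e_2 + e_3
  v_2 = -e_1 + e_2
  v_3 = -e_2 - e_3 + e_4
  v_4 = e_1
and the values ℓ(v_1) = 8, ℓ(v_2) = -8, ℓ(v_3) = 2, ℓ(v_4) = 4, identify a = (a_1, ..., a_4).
a = (4, -4, 4, 2)

Write a = (a_1, ..., a_4) in the standard basis. For each basis vector v_i, ℓ(v_i) = <v_i, a> is a linear equation in the a_j's. Collect the n equations into a matrix system V a = ℓ, where row i of V is v_i (expressed in the standard basis). Since V is invertible (lower-triangular with 1s on the diagonal, up to permutation), solve by back-substitution:
  V =
[[0, -1, 1, 0],
 [-1, 1, 0, 0],
 [0, -1, -1, 1],
 [1, 0, 0, 0]]
  V a = (8, -8, 2, 4)
Solving gives a = (4, -4, 4, 2).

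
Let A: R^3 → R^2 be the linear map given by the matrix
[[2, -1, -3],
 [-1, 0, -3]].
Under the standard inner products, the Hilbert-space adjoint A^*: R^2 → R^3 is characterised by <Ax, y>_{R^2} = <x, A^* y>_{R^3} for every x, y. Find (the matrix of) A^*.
A^* = A^T =
[[2, -1],
 [-1, 0],
 [-3, -3]]

For real matrices with standard dot products, the defining identity <Ax, y> = <x, A^* y> gives (Ax)^T y = x^T (A^*) y, i.e. x^T A^T y = x^T (A^*) y. Since this holds for all x, y, we must have A^* = A^T. Therefore
A^* =
[[2, -1],
 [-1, 0],
 [-3, -3]].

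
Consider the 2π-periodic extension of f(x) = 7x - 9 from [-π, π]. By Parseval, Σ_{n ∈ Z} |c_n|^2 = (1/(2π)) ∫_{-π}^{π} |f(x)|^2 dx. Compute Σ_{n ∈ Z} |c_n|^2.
Σ |c_n|^2 = 49π^2/3 + 81

Expand and integrate term by term over [-π, π]:
  ∫ (7x)^2 dx = 49·(2π^3/3); ∫ 2·7·(-9)·x dx = 0 (odd integrand); ∫ (-9)^2 dx = 81·2π.
So (1/(2π)) ∫_{-π}^{π} (7x - 9)^2 dx = 49π^2/3 + 81 = 49π^2/3 + 81.
Parseval ⇒ Σ |c_n|^2 = 49π^2/3 + 81.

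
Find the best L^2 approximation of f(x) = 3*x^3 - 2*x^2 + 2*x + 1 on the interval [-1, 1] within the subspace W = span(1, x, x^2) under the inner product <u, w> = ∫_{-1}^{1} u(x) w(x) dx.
g(x) = -2*x^2 + 19*x/5 + 1

The best approximation g ∈ W is the orthogonal projection of f onto W. Writing g = a_0 + a_1 x + a_2 x^2, the coefficients solve the normal equations G · a = b where
  G_{ij} = <φ_i, φ_j> and b_i = <f, φ_i>, with φ_0 = 1, φ_1 = x, φ_2 = x^2.
G =
  [2, 0, 2/3]
  [0, 2/3, 0]
  [2/3, 0, 2/5],
b = (2/3, 38/15, -2/15).
Solving gives a_0 = 1, a_1 = 19/5, a_2 = -2, so
  g(x) = -2*x^2 + 19*x/5 + 1.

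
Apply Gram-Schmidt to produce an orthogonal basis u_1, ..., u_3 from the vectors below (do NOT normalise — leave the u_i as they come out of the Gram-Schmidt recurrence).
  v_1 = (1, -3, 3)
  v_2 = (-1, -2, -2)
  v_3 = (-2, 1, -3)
Orthogonal basis:
  u_1 = (1, -3, 3)
  u_2 = (-18/19, -41/19, -35/19)
  u_3 = (-12/17, 1/17, 5/17)

Apply the Gram-Schmidt recurrence
  u_1 = v_1
  u_i = v_i − Σ_{j<i} ((v_i · u_j) / (u_j · u_j)) · u_j.

Step by step this gives:
  u_1 = (1, -3, 3)
  u_2 = (-18/19, -41/19, -35/19)
  u_3 = (-12/17, 1/17, 5/17)

Orthogonality check:
  u_2 · u_1 = 0 (should be 0)
  u_3 · u_1 = 0 (should be 0)
  u_3 · u_2 = 0 (should be 0)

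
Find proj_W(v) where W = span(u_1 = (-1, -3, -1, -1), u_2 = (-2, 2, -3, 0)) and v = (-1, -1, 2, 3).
proj_W(v) = (169/203, -11/29, 242/203, 23/203)

Set up U = [u_1 | ... | u_2] ∈ R^(4×2). The projector onto W = col(U) is P = U (U^T U)^(-1) U^T.
Compute U^T U =
  [12, -1]
  [-1, 17],
and U^T v = (-1, -6).
Solve U^T U · c = U^T v for the coefficients: c = (-23/203, -73/203). The projection is proj_W(v) = U c.
Check: (v - proj_W(v)) · u_1 = 0  (should be 0).
Check: (v - proj_W(v)) · u_2 = 0  (should be 0).
Result: proj_W(v) = (169/203, -11/29, 242/203, 23/203).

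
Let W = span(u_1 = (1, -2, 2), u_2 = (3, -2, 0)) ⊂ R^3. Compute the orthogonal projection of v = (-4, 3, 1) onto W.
proj_W(v) = (-74/17, 42/17, 11/17)

Set up U = [u_1 | ... | u_2] ∈ R^(3×2). The projector onto W = col(U) is P = U (U^T U)^(-1) U^T.
Compute U^T U =
  [9, 7]
  [7, 13],
and U^T v = (-8, -18).
Solve U^T U · c = U^T v for the coefficients: c = (11/34, -53/34). The projection is proj_W(v) = U c.
Check: (v - proj_W(v)) · u_1 = 0  (should be 0).
Check: (v - proj_W(v)) · u_2 = 0  (should be 0).
Result: proj_W(v) = (-74/17, 42/17, 11/17).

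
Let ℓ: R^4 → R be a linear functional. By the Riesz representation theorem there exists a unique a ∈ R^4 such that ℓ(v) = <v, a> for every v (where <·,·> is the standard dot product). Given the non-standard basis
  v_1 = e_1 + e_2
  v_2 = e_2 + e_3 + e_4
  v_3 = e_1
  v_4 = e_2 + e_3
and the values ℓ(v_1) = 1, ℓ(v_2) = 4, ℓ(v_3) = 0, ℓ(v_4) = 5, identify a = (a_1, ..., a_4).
a = (0, 1, 4, -1)

Write a = (a_1, ..., a_4) in the standard basis. For each basis vector v_i, ℓ(v_i) = <v_i, a> is a linear equation in the a_j's. Collect the n equations into a matrix system V a = ℓ, where row i of V is v_i (expressed in the standard basis). Since V is invertible (lower-triangular with 1s on the diagonal, up to permutation), solve by back-substitution:
  V =
[[1, 1, 0, 0],
 [0, 1, 1, 1],
 [1, 0, 0, 0],
 [0, 1, 1, 0]]
  V a = (1, 4, 0, 5)
Solving gives a = (0, 1, 4, -1).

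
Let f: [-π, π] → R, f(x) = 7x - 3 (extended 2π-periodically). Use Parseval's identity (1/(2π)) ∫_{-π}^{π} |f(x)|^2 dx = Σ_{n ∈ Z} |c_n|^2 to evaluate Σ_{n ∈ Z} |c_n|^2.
Σ |c_n|^2 = 49π^2/3 + 9

Expand and integrate term by term over [-π, π]:
  ∫ (7x)^2 dx = 49·(2π^3/3); ∫ 2·7·(-3)·x dx = 0 (odd integrand); ∫ (-3)^2 dx = 9·2π.
So (1/(2π)) ∫_{-π}^{π} (7x - 3)^2 dx = 49π^2/3 + 9 = 49π^2/3 + 9.
Parseval ⇒ Σ |c_n|^2 = 49π^2/3 + 9.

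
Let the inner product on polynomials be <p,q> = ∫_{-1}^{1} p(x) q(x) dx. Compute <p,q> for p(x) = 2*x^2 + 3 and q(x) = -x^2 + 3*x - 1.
<p,q> = -152/15

Expand the product: p(x)·q(x) = -2*x^4 + 6*x^3 - 5*x^2 + 9*x - 3.
∫_{-1}^{1} of each monomial x^k gives [2/(k+1) if k even, 0 if k odd]. Integrating term-by-term (or equivalently evaluating the antiderivative F(x) = -2*x^5/5 + 3*x^4/2 - 5*x^3/3 + 9*x^2/2 - 3*x at the endpoints):
  F(1) − F(−1) = 14/15 − (166/15) = -152/15.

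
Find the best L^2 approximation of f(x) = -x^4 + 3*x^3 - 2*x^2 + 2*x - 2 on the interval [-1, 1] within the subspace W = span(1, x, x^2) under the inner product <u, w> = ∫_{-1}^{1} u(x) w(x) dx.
g(x) = -20*x^2/7 + 19*x/5 - 67/35

The best approximation g ∈ W is the orthogonal projection of f onto W. Writing g = a_0 + a_1 x + a_2 x^2, the coefficients solve the normal equations G · a = b where
  G_{ij} = <φ_i, φ_j> and b_i = <f, φ_i>, with φ_0 = 1, φ_1 = x, φ_2 = x^2.
G =
  [2, 0, 2/3]
  [0, 2/3, 0]
  [2/3, 0, 2/5],
b = (-86/15, 38/15, -254/105).
Solving gives a_0 = -67/35, a_1 = 19/5, a_2 = -20/7, so
  g(x) = -20*x^2/7 + 19*x/5 - 67/35.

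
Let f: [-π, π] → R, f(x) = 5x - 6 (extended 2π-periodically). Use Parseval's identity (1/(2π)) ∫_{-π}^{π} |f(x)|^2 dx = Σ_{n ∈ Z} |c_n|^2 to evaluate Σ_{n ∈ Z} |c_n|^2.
Σ |c_n|^2 = 25π^2/3 + 36

Expand and integrate term by term over [-π, π]:
  ∫ (5x)^2 dx = 25·(2π^3/3); ∫ 2·5·(-6)·x dx = 0 (odd integrand); ∫ (-6)^2 dx = 36·2π.
So (1/(2π)) ∫_{-π}^{π} (5x - 6)^2 dx = 25π^2/3 + 36 = 25π^2/3 + 36.
Parseval ⇒ Σ |c_n|^2 = 25π^2/3 + 36.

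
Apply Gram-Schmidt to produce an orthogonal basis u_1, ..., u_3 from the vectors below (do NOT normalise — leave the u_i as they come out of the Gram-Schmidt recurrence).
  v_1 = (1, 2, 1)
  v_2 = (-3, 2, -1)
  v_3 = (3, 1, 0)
Orthogonal basis:
  u_1 = (1, 2, 1)
  u_2 = (-3, 2, -1)
  u_3 = (2/3, 1/3, -4/3)

Apply the Gram-Schmidt recurrence
  u_1 = v_1
  u_i = v_i − Σ_{j<i} ((v_i · u_j) / (u_j · u_j)) · u_j.

Step by step this gives:
  u_1 = (1, 2, 1)
  u_2 = (-3, 2, -1)
  u_3 = (2/3, 1/3, -4/3)

Orthogonality check:
  u_2 · u_1 = 0 (should be 0)
  u_3 · u_1 = 0 (should be 0)
  u_3 · u_2 = 0 (should be 0)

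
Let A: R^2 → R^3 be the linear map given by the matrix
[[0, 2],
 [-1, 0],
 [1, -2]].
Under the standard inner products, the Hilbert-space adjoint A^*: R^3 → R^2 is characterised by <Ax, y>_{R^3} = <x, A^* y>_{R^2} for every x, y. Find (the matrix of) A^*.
A^* = A^T =
[[0, -1, 1],
 [2, 0, -2]]

For real matrices with standard dot products, the defining identity <Ax, y> = <x, A^* y> gives (Ax)^T y = x^T (A^*) y, i.e. x^T A^T y = x^T (A^*) y. Since this holds for all x, y, we must have A^* = A^T. Therefore
A^* =
[[0, -1, 1],
 [2, 0, -2]].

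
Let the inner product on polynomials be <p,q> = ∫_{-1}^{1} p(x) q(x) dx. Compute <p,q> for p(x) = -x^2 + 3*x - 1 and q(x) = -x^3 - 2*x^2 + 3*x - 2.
<p,q> = 184/15

Expand the product: p(x)·q(x) = x^5 - x^4 - 8*x^3 + 13*x^2 - 9*x + 2.
∫_{-1}^{1} of each monomial x^k gives [2/(k+1) if k even, 0 if k odd]. Integrating term-by-term (or equivalently evaluating the antiderivative F(x) = x^6/6 - x^5/5 - 2*x^4 + 13*x^3/3 - 9*x^2/2 + 2*x at the endpoints):
  F(1) − F(−1) = -1/5 − (-187/15) = 184/15.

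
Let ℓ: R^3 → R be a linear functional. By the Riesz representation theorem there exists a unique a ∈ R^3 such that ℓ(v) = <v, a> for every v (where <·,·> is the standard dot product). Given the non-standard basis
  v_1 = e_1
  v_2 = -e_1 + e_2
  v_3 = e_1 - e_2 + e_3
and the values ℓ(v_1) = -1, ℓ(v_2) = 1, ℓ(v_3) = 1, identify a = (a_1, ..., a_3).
a = (-1, 0, 2)

Write a = (a_1, ..., a_3) in the standard basis. For each basis vector v_i, ℓ(v_i) = <v_i, a> is a linear equation in the a_j's. Collect the n equations into a matrix system V a = ℓ, where row i of V is v_i (expressed in the standard basis). Since V is invertible (lower-triangular with 1s on the diagonal, up to permutation), solve by back-substitution:
  V =
[[1, 0, 0],
 [-1, 1, 0],
 [1, -1, 1]]
  V a = (-1, 1, 1)
Solving gives a = (-1, 0, 2).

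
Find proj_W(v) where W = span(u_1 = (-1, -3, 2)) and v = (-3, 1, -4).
proj_W(v) = (4/7, 12/7, -8/7)

Set up U = [u_1 | ... | u_1] ∈ R^(3×1). The projector onto W = col(U) is P = U (U^T U)^(-1) U^T.
Compute U^T U =
  [14],
and U^T v = (-8).
Solve U^T U · c = U^T v for the coefficients: c = (-4/7). The projection is proj_W(v) = U c.
Check: (v - proj_W(v)) · u_1 = 0  (should be 0).
Result: proj_W(v) = (4/7, 12/7, -8/7).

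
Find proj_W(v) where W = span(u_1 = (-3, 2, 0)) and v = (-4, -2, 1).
proj_W(v) = (-24/13, 16/13, 0)

Set up U = [u_1 | ... | u_1] ∈ R^(3×1). The projector onto W = col(U) is P = U (U^T U)^(-1) U^T.
Compute U^T U =
  [13],
and U^T v = (8).
Solve U^T U · c = U^T v for the coefficients: c = (8/13). The projection is proj_W(v) = U c.
Check: (v - proj_W(v)) · u_1 = 0  (should be 0).
Result: proj_W(v) = (-24/13, 16/13, 0).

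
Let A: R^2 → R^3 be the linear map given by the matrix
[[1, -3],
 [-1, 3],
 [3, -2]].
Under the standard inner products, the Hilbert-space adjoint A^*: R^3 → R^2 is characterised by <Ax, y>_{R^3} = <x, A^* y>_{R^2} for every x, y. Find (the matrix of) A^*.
A^* = A^T =
[[1, -1, 3],
 [-3, 3, -2]]

For real matrices with standard dot products, the defining identity <Ax, y> = <x, A^* y> gives (Ax)^T y = x^T (A^*) y, i.e. x^T A^T y = x^T (A^*) y. Since this holds for all x, y, we must have A^* = A^T. Therefore
A^* =
[[1, -1, 3],
 [-3, 3, -2]].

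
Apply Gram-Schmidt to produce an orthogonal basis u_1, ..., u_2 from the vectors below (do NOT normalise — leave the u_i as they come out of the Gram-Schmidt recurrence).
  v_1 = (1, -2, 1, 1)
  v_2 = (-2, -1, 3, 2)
Orthogonal basis:
  u_1 = (1, -2, 1, 1)
  u_2 = (-19/7, 3/7, 16/7, 9/7)

Apply the Gram-Schmidt recurrence
  u_1 = v_1
  u_i = v_i − Σ_{j<i} ((v_i · u_j) / (u_j · u_j)) · u_j.

Step by step this gives:
  u_1 = (1, -2, 1, 1)
  u_2 = (-19/7, 3/7, 16/7, 9/7)

Orthogonality check:
  u_2 · u_1 = 0 (should be 0)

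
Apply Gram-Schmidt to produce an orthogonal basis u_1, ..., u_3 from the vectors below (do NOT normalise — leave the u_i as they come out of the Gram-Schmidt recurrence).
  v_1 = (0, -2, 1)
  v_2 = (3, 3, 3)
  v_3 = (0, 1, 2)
Orthogonal basis:
  u_1 = (0, -2, 1)
  u_2 = (3, 9/5, 18/5)
  u_3 = (-15/14, 5/14, 5/7)

Apply the Gram-Schmidt recurrence
  u_1 = v_1
  u_i = v_i − Σ_{j<i} ((v_i · u_j) / (u_j · u_j)) · u_j.

Step by step this gives:
  u_1 = (0, -2, 1)
  u_2 = (3, 9/5, 18/5)
  u_3 = (-15/14, 5/14, 5/7)

Orthogonality check:
  u_2 · u_1 = 0 (should be 0)
  u_3 · u_1 = 0 (should be 0)
  u_3 · u_2 = 0 (should be 0)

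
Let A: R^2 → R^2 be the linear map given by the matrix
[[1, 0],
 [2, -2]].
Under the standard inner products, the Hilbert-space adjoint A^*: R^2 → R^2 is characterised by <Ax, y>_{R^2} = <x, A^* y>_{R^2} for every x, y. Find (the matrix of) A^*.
A^* = A^T =
[[1, 2],
 [0, -2]]

For real matrices with standard dot products, the defining identity <Ax, y> = <x, A^* y> gives (Ax)^T y = x^T (A^*) y, i.e. x^T A^T y = x^T (A^*) y. Since this holds for all x, y, we must have A^* = A^T. Therefore
A^* =
[[1, 2],
 [0, -2]].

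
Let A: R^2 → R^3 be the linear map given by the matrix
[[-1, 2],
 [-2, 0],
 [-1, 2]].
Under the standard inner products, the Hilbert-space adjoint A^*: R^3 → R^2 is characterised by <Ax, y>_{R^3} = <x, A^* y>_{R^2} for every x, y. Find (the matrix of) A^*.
A^* = A^T =
[[-1, -2, -1],
 [2, 0, 2]]

For real matrices with standard dot products, the defining identity <Ax, y> = <x, A^* y> gives (Ax)^T y = x^T (A^*) y, i.e. x^T A^T y = x^T (A^*) y. Since this holds for all x, y, we must have A^* = A^T. Therefore
A^* =
[[-1, -2, -1],
 [2, 0, 2]].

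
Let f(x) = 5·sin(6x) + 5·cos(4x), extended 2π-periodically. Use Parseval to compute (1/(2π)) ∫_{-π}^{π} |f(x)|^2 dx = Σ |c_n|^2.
Σ |c_n|^2 = 25

Expand |f|^2 and use orthogonality of {sin(nx), cos(mx)} on [-π, π]:
  ∫_{-π}^{π} sin(nx)^2 dx = π, ∫ cos(mx)^2 dx = π, and cross terms integrate to 0.
So ∫_{-π}^{π} f(x)^2 dx = 5^2 · π + 5^2 · π = (25 + 25)π.
Divide by 2π: (25 + 25)/2 = 25.
By Parseval, this equals Σ |c_n|^2.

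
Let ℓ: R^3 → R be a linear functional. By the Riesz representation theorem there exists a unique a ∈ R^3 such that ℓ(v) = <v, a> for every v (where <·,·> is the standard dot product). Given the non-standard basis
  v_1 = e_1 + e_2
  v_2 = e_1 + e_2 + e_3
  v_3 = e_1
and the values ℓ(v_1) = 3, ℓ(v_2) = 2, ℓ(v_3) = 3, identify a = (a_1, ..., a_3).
a = (3, 0, -1)

Write a = (a_1, ..., a_3) in the standard basis. For each basis vector v_i, ℓ(v_i) = <v_i, a> is a linear equation in the a_j's. Collect the n equations into a matrix system V a = ℓ, where row i of V is v_i (expressed in the standard basis). Since V is invertible (lower-triangular with 1s on the diagonal, up to permutation), solve by back-substitution:
  V =
[[1, 1, 0],
 [1, 1, 1],
 [1, 0, 0]]
  V a = (3, 2, 3)
Solving gives a = (3, 0, -1).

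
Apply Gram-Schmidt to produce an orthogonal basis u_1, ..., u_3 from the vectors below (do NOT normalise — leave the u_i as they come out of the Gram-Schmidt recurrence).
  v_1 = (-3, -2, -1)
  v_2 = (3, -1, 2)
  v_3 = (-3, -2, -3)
Orthogonal basis:
  u_1 = (-3, -2, -1)
  u_2 = (15/14, -16/7, 19/14)
  u_3 = (18/23, -54/115, -162/115)

Apply the Gram-Schmidt recurrence
  u_1 = v_1
  u_i = v_i − Σ_{j<i} ((v_i · u_j) / (u_j · u_j)) · u_j.

Step by step this gives:
  u_1 = (-3, -2, -1)
  u_2 = (15/14, -16/7, 19/14)
  u_3 = (18/23, -54/115, -162/115)

Orthogonality check:
  u_2 · u_1 = 0 (should be 0)
  u_3 · u_1 = 0 (should be 0)
  u_3 · u_2 = 0 (should be 0)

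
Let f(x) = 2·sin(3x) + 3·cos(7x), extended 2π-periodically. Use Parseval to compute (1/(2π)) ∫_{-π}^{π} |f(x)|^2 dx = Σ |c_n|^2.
Σ |c_n|^2 = 13/2

Expand |f|^2 and use orthogonality of {sin(nx), cos(mx)} on [-π, π]:
  ∫_{-π}^{π} sin(nx)^2 dx = π, ∫ cos(mx)^2 dx = π, and cross terms integrate to 0.
So ∫_{-π}^{π} f(x)^2 dx = 2^2 · π + 3^2 · π = (4 + 9)π.
Divide by 2π: (4 + 9)/2 = 13/2.
By Parseval, this equals Σ |c_n|^2.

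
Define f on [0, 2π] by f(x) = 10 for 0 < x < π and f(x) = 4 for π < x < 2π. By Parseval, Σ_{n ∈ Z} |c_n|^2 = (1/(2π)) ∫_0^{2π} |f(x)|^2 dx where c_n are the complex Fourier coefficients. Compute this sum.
Σ |c_n|^2 = 58

Parseval equates the L^2 energy of f (normalised by 1/(2π)) with the ℓ^2 sum of its Fourier coefficients: (1/(2π)) ∫_0^{2π} |f|^2 = Σ |c_n|^2.
Compute the left side: (1/(2π)) [∫_0^π 10^2 dx + ∫_π^{2π} 4^2 dx] = (1/(2π)) · (100π + 16π) = (100 + 16)/2 = 58.
So Σ_{n ∈ Z} |c_n|^2 = 58.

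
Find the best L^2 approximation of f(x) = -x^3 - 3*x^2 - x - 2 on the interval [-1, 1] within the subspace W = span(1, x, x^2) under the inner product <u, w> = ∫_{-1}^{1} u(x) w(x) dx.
g(x) = -3*x^2 - 8*x/5 - 2

The best approximation g ∈ W is the orthogonal projection of f onto W. Writing g = a_0 + a_1 x + a_2 x^2, the coefficients solve the normal equations G · a = b where
  G_{ij} = <φ_i, φ_j> and b_i = <f, φ_i>, with φ_0 = 1, φ_1 = x, φ_2 = x^2.
G =
  [2, 0, 2/3]
  [0, 2/3, 0]
  [2/3, 0, 2/5],
b = (-6, -16/15, -38/15).
Solving gives a_0 = -2, a_1 = -8/5, a_2 = -3, so
  g(x) = -3*x^2 - 8*x/5 - 2.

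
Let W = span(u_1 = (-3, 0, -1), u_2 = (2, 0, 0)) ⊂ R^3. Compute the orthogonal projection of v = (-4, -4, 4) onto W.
proj_W(v) = (-4, 0, 4)

Set up U = [u_1 | ... | u_2] ∈ R^(3×2). The projector onto W = col(U) is P = U (U^T U)^(-1) U^T.
Compute U^T U =
  [10, -6]
  [-6, 4],
and U^T v = (8, -8).
Solve U^T U · c = U^T v for the coefficients: c = (-4, -8). The projection is proj_W(v) = U c.
Check: (v - proj_W(v)) · u_1 = 0  (should be 0).
Check: (v - proj_W(v)) · u_2 = 0  (should be 0).
Result: proj_W(v) = (-4, 0, 4).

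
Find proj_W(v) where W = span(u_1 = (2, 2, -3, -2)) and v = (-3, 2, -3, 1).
proj_W(v) = (10/21, 10/21, -5/7, -10/21)

Set up U = [u_1 | ... | u_1] ∈ R^(4×1). The projector onto W = col(U) is P = U (U^T U)^(-1) U^T.
Compute U^T U =
  [21],
and U^T v = (5).
Solve U^T U · c = U^T v for the coefficients: c = (5/21). The projection is proj_W(v) = U c.
Check: (v - proj_W(v)) · u_1 = 0  (should be 0).
Result: proj_W(v) = (10/21, 10/21, -5/7, -10/21).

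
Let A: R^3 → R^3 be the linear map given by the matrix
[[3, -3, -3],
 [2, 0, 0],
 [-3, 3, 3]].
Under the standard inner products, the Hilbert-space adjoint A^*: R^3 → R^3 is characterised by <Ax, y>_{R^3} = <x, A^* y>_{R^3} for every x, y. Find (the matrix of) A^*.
A^* = A^T =
[[3, 2, -3],
 [-3, 0, 3],
 [-3, 0, 3]]

For real matrices with standard dot products, the defining identity <Ax, y> = <x, A^* y> gives (Ax)^T y = x^T (A^*) y, i.e. x^T A^T y = x^T (A^*) y. Since this holds for all x, y, we must have A^* = A^T. Therefore
A^* =
[[3, 2, -3],
 [-3, 0, 3],
 [-3, 0, 3]].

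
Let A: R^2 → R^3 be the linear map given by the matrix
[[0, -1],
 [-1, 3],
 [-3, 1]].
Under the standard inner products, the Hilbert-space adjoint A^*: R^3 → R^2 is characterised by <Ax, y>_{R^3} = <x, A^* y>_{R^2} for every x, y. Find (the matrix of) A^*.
A^* = A^T =
[[0, -1, -3],
 [-1, 3, 1]]

For real matrices with standard dot products, the defining identity <Ax, y> = <x, A^* y> gives (Ax)^T y = x^T (A^*) y, i.e. x^T A^T y = x^T (A^*) y. Since this holds for all x, y, we must have A^* = A^T. Therefore
A^* =
[[0, -1, -3],
 [-1, 3, 1]].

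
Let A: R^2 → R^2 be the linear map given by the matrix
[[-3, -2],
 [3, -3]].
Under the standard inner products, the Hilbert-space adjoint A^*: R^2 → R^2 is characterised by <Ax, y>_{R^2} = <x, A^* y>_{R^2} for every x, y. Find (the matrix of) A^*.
A^* = A^T =
[[-3, 3],
 [-2, -3]]

For real matrices with standard dot products, the defining identity <Ax, y> = <x, A^* y> gives (Ax)^T y = x^T (A^*) y, i.e. x^T A^T y = x^T (A^*) y. Since this holds for all x, y, we must have A^* = A^T. Therefore
A^* =
[[-3, 3],
 [-2, -3]].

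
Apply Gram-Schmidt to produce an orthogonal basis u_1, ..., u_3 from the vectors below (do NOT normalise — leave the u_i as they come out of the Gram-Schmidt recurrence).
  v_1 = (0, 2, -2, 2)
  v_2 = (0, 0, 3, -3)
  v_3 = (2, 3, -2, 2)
Orthogonal basis:
  u_1 = (0, 2, -2, 2)
  u_2 = (0, 2, 1, -1)
  u_3 = (2, 0, 0, 0)

Apply the Gram-Schmidt recurrence
  u_1 = v_1
  u_i = v_i − Σ_{j<i} ((v_i · u_j) / (u_j · u_j)) · u_j.

Step by step this gives:
  u_1 = (0, 2, -2, 2)
  u_2 = (0, 2, 1, -1)
  u_3 = (2, 0, 0, 0)

Orthogonality check:
  u_2 · u_1 = 0 (should be 0)
  u_3 · u_1 = 0 (should be 0)
  u_3 · u_2 = 0 (should be 0)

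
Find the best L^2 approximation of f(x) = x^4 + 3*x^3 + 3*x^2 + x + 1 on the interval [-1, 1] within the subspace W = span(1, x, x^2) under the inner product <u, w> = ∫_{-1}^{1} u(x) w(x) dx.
g(x) = 27*x^2/7 + 14*x/5 + 32/35

The best approximation g ∈ W is the orthogonal projection of f onto W. Writing g = a_0 + a_1 x + a_2 x^2, the coefficients solve the normal equations G · a = b where
  G_{ij} = <φ_i, φ_j> and b_i = <f, φ_i>, with φ_0 = 1, φ_1 = x, φ_2 = x^2.
G =
  [2, 0, 2/3]
  [0, 2/3, 0]
  [2/3, 0, 2/5],
b = (22/5, 28/15, 226/105).
Solving gives a_0 = 32/35, a_1 = 14/5, a_2 = 27/7, so
  g(x) = 27*x^2/7 + 14*x/5 + 32/35.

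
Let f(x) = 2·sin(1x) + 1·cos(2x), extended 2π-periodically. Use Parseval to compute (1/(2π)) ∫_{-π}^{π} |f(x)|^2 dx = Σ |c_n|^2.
Σ |c_n|^2 = 5/2

Expand |f|^2 and use orthogonality of {sin(nx), cos(mx)} on [-π, π]:
  ∫_{-π}^{π} sin(nx)^2 dx = π, ∫ cos(mx)^2 dx = π, and cross terms integrate to 0.
So ∫_{-π}^{π} f(x)^2 dx = 2^2 · π + 1^2 · π = (4 + 1)π.
Divide by 2π: (4 + 1)/2 = 5/2.
By Parseval, this equals Σ |c_n|^2.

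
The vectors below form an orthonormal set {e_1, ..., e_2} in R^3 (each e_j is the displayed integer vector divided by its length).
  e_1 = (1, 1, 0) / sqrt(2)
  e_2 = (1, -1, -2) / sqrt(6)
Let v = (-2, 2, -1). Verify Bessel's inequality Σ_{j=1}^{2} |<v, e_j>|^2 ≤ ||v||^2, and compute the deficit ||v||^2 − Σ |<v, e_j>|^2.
Σ |<v, e_j>|^2 = 2/3; ||v||^2 = 9; deficit = 25/3

Write each e_j = u_j / sqrt(<u_j, u_j>) where u_j is the displayed integer vector. Then <v, e_j> = <v, u_j> / sqrt(<u_j, u_j>), so |<v, e_j>|^2 = <v, u_j>^2 / <u_j, u_j>.
Coefficients: <v, e_1> = 0/sqrt(2), <v, e_2> = -2/sqrt(6).
Square and sum: Σ |<v, e_j>|^2 = 2/3.
Compute ||v||^2 = v·v = 9.
Deficit = 9 − 2/3 = 25/3 ≥ 0, confirming Bessel's inequality. (The deficit equals ||v − Σ <v,e_j> e_j||^2, the squared distance from v to span{e_j}.)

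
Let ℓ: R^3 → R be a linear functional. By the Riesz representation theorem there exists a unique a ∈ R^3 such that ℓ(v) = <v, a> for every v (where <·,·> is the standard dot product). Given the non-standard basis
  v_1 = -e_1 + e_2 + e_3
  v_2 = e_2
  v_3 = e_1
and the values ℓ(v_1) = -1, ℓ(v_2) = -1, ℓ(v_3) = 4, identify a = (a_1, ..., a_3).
a = (4, -1, 4)

Write a = (a_1, ..., a_3) in the standard basis. For each basis vector v_i, ℓ(v_i) = <v_i, a> is a linear equation in the a_j's. Collect the n equations into a matrix system V a = ℓ, where row i of V is v_i (expressed in the standard basis). Since V is invertible (lower-triangular with 1s on the diagonal, up to permutation), solve by back-substitution:
  V =
[[-1, 1, 1],
 [0, 1, 0],
 [1, 0, 0]]
  V a = (-1, -1, 4)
Solving gives a = (4, -1, 4).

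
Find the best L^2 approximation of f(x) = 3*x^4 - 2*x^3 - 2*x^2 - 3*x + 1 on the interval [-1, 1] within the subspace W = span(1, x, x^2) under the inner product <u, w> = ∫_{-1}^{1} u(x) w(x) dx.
g(x) = 4*x^2/7 - 21*x/5 + 26/35

The best approximation g ∈ W is the orthogonal projection of f onto W. Writing g = a_0 + a_1 x + a_2 x^2, the coefficients solve the normal equations G · a = b where
  G_{ij} = <φ_i, φ_j> and b_i = <f, φ_i>, with φ_0 = 1, φ_1 = x, φ_2 = x^2.
G =
  [2, 0, 2/3]
  [0, 2/3, 0]
  [2/3, 0, 2/5],
b = (28/15, -14/5, 76/105).
Solving gives a_0 = 26/35, a_1 = -21/5, a_2 = 4/7, so
  g(x) = 4*x^2/7 - 21*x/5 + 26/35.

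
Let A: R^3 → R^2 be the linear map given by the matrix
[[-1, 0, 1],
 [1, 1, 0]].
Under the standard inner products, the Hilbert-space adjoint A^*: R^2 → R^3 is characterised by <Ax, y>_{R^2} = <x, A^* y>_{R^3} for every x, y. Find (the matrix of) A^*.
A^* = A^T =
[[-1, 1],
 [0, 1],
 [1, 0]]

For real matrices with standard dot products, the defining identity <Ax, y> = <x, A^* y> gives (Ax)^T y = x^T (A^*) y, i.e. x^T A^T y = x^T (A^*) y. Since this holds for all x, y, we must have A^* = A^T. Therefore
A^* =
[[-1, 1],
 [0, 1],
 [1, 0]].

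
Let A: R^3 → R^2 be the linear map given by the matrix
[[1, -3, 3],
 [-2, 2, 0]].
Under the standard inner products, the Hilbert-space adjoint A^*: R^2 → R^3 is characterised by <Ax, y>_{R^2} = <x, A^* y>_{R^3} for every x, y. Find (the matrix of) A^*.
A^* = A^T =
[[1, -2],
 [-3, 2],
 [3, 0]]

For real matrices with standard dot products, the defining identity <Ax, y> = <x, A^* y> gives (Ax)^T y = x^T (A^*) y, i.e. x^T A^T y = x^T (A^*) y. Since this holds for all x, y, we must have A^* = A^T. Therefore
A^* =
[[1, -2],
 [-3, 2],
 [3, 0]].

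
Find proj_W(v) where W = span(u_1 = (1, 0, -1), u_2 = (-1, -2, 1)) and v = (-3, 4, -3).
proj_W(v) = (0, 4, 0)

Set up U = [u_1 | ... | u_2] ∈ R^(3×2). The projector onto W = col(U) is P = U (U^T U)^(-1) U^T.
Compute U^T U =
  [2, -2]
  [-2, 6],
and U^T v = (0, -8).
Solve U^T U · c = U^T v for the coefficients: c = (-2, -2). The projection is proj_W(v) = U c.
Check: (v - proj_W(v)) · u_1 = 0  (should be 0).
Check: (v - proj_W(v)) · u_2 = 0  (should be 0).
Result: proj_W(v) = (0, 4, 0).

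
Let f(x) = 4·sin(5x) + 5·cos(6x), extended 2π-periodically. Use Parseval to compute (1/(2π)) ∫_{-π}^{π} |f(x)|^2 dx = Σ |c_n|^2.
Σ |c_n|^2 = 41/2

Expand |f|^2 and use orthogonality of {sin(nx), cos(mx)} on [-π, π]:
  ∫_{-π}^{π} sin(nx)^2 dx = π, ∫ cos(mx)^2 dx = π, and cross terms integrate to 0.
So ∫_{-π}^{π} f(x)^2 dx = 4^2 · π + 5^2 · π = (16 + 25)π.
Divide by 2π: (16 + 25)/2 = 41/2.
By Parseval, this equals Σ |c_n|^2.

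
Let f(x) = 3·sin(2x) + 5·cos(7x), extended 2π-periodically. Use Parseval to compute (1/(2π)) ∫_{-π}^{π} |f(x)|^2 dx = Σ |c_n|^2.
Σ |c_n|^2 = 17

Expand |f|^2 and use orthogonality of {sin(nx), cos(mx)} on [-π, π]:
  ∫_{-π}^{π} sin(nx)^2 dx = π, ∫ cos(mx)^2 dx = π, and cross terms integrate to 0.
So ∫_{-π}^{π} f(x)^2 dx = 3^2 · π + 5^2 · π = (9 + 25)π.
Divide by 2π: (9 + 25)/2 = 17.
By Parseval, this equals Σ |c_n|^2.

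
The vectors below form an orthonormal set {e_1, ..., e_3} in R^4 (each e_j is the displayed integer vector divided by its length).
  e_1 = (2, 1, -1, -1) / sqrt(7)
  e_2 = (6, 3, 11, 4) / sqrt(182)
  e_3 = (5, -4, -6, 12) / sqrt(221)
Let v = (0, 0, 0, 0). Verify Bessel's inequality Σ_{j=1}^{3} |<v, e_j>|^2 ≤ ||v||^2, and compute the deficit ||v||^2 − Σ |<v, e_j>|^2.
Σ |<v, e_j>|^2 = 0; ||v||^2 = 0; deficit = 0

Write each e_j = u_j / sqrt(<u_j, u_j>) where u_j is the displayed integer vector. Then <v, e_j> = <v, u_j> / sqrt(<u_j, u_j>), so |<v, e_j>|^2 = <v, u_j>^2 / <u_j, u_j>.
Coefficients: <v, e_1> = 0/sqrt(7), <v, e_2> = 0/sqrt(182), <v, e_3> = 0/sqrt(221).
Square and sum: Σ |<v, e_j>|^2 = 0.
Compute ||v||^2 = v·v = 0.
Deficit = 0 − 0 = 0 ≥ 0, confirming Bessel's inequality. (The deficit equals ||v − Σ <v,e_j> e_j||^2, the squared distance from v to span{e_j}.)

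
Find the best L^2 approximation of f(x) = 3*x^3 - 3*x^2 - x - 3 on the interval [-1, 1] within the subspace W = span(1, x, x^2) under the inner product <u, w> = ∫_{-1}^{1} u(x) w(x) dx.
g(x) = -3*x^2 + 4*x/5 - 3

The best approximation g ∈ W is the orthogonal projection of f onto W. Writing g = a_0 + a_1 x + a_2 x^2, the coefficients solve the normal equations G · a = b where
  G_{ij} = <φ_i, φ_j> and b_i = <f, φ_i>, with φ_0 = 1, φ_1 = x, φ_2 = x^2.
G =
  [2, 0, 2/3]
  [0, 2/3, 0]
  [2/3, 0, 2/5],
b = (-8, 8/15, -16/5).
Solving gives a_0 = -3, a_1 = 4/5, a_2 = -3, so
  g(x) = -3*x^2 + 4*x/5 - 3.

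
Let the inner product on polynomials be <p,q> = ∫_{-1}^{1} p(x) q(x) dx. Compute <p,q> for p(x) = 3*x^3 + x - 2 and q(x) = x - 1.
<p,q> = 88/15

Expand the product: p(x)·q(x) = 3*x^4 - 3*x^3 + x^2 - 3*x + 2.
∫_{-1}^{1} of each monomial x^k gives [2/(k+1) if k even, 0 if k odd]. Integrating term-by-term (or equivalently evaluating the antiderivative F(x) = 3*x^5/5 - 3*x^4/4 + x^3/3 - 3*x^2/2 + 2*x at the endpoints):
  F(1) − F(−1) = 41/60 − (-311/60) = 88/15.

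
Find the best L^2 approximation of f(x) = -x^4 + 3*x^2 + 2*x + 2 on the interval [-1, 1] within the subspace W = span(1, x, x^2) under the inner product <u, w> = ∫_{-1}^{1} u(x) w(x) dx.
g(x) = 15*x^2/7 + 2*x + 73/35

The best approximation g ∈ W is the orthogonal projection of f onto W. Writing g = a_0 + a_1 x + a_2 x^2, the coefficients solve the normal equations G · a = b where
  G_{ij} = <φ_i, φ_j> and b_i = <f, φ_i>, with φ_0 = 1, φ_1 = x, φ_2 = x^2.
G =
  [2, 0, 2/3]
  [0, 2/3, 0]
  [2/3, 0, 2/5],
b = (28/5, 4/3, 236/105).
Solving gives a_0 = 73/35, a_1 = 2, a_2 = 15/7, so
  g(x) = 15*x^2/7 + 2*x + 73/35.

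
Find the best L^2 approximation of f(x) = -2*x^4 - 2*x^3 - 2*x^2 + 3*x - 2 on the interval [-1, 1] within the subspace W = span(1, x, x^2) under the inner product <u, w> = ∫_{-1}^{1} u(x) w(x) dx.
g(x) = -26*x^2/7 + 9*x/5 - 64/35

The best approximation g ∈ W is the orthogonal projection of f onto W. Writing g = a_0 + a_1 x + a_2 x^2, the coefficients solve the normal equations G · a = b where
  G_{ij} = <φ_i, φ_j> and b_i = <f, φ_i>, with φ_0 = 1, φ_1 = x, φ_2 = x^2.
G =
  [2, 0, 2/3]
  [0, 2/3, 0]
  [2/3, 0, 2/5],
b = (-92/15, 6/5, -284/105).
Solving gives a_0 = -64/35, a_1 = 9/5, a_2 = -26/7, so
  g(x) = -26*x^2/7 + 9*x/5 - 64/35.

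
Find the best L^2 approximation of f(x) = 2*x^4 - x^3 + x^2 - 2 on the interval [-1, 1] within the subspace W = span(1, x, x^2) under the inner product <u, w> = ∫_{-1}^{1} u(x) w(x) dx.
g(x) = 19*x^2/7 - 3*x/5 - 76/35

The best approximation g ∈ W is the orthogonal projection of f onto W. Writing g = a_0 + a_1 x + a_2 x^2, the coefficients solve the normal equations G · a = b where
  G_{ij} = <φ_i, φ_j> and b_i = <f, φ_i>, with φ_0 = 1, φ_1 = x, φ_2 = x^2.
G =
  [2, 0, 2/3]
  [0, 2/3, 0]
  [2/3, 0, 2/5],
b = (-38/15, -2/5, -38/105).
Solving gives a_0 = -76/35, a_1 = -3/5, a_2 = 19/7, so
  g(x) = 19*x^2/7 - 3*x/5 - 76/35.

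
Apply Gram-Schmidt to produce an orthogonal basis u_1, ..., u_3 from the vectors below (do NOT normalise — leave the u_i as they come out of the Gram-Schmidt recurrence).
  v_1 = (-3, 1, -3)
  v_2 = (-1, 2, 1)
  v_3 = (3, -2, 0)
Orthogonal basis:
  u_1 = (-3, 1, -3)
  u_2 = (-13/19, 36/19, 25/19)
  u_3 = (63/110, 27/55, -9/22)

Apply the Gram-Schmidt recurrence
  u_1 = v_1
  u_i = v_i − Σ_{j<i} ((v_i · u_j) / (u_j · u_j)) · u_j.

Step by step this gives:
  u_1 = (-3, 1, -3)
  u_2 = (-13/19, 36/19, 25/19)
  u_3 = (63/110, 27/55, -9/22)

Orthogonality check:
  u_2 · u_1 = 0 (should be 0)
  u_3 · u_1 = 0 (should be 0)
  u_3 · u_2 = 0 (should be 0)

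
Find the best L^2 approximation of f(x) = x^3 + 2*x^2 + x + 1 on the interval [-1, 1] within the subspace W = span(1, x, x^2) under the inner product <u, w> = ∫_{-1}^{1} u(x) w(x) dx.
g(x) = 2*x^2 + 8*x/5 + 1

The best approximation g ∈ W is the orthogonal projection of f onto W. Writing g = a_0 + a_1 x + a_2 x^2, the coefficients solve the normal equations G · a = b where
  G_{ij} = <φ_i, φ_j> and b_i = <f, φ_i>, with φ_0 = 1, φ_1 = x, φ_2 = x^2.
G =
  [2, 0, 2/3]
  [0, 2/3, 0]
  [2/3, 0, 2/5],
b = (10/3, 16/15, 22/15).
Solving gives a_0 = 1, a_1 = 8/5, a_2 = 2, so
  g(x) = 2*x^2 + 8*x/5 + 1.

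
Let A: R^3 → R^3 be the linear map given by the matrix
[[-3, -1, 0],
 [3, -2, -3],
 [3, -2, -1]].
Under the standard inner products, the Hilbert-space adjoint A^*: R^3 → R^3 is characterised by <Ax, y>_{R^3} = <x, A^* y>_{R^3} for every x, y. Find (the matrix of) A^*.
A^* = A^T =
[[-3, 3, 3],
 [-1, -2, -2],
 [0, -3, -1]]

For real matrices with standard dot products, the defining identity <Ax, y> = <x, A^* y> gives (Ax)^T y = x^T (A^*) y, i.e. x^T A^T y = x^T (A^*) y. Since this holds for all x, y, we must have A^* = A^T. Therefore
A^* =
[[-3, 3, 3],
 [-1, -2, -2],
 [0, -3, -1]].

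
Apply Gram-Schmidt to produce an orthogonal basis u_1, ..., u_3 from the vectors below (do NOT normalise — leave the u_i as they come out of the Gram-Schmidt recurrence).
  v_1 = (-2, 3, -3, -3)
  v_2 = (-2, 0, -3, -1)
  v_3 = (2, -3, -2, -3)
Orthogonal basis:
  u_1 = (-2, 3, -3, -3)
  u_2 = (-30/31, -48/31, -45/31, 17/31)
  u_3 = (249/89, -189/89, -143/178, -567/178)

Apply the Gram-Schmidt recurrence
  u_1 = v_1
  u_i = v_i − Σ_{j<i} ((v_i · u_j) / (u_j · u_j)) · u_j.

Step by step this gives:
  u_1 = (-2, 3, -3, -3)
  u_2 = (-30/31, -48/31, -45/31, 17/31)
  u_3 = (249/89, -189/89, -143/178, -567/178)

Orthogonality check:
  u_2 · u_1 = 0 (should be 0)
  u_3 · u_1 = 0 (should be 0)
  u_3 · u_2 = 0 (should be 0)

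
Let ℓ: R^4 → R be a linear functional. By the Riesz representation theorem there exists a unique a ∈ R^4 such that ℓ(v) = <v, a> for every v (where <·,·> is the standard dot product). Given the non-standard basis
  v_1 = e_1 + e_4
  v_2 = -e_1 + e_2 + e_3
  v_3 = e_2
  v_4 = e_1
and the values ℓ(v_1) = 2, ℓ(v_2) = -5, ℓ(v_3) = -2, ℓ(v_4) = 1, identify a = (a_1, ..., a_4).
a = (1, -2, -2, 1)

Write a = (a_1, ..., a_4) in the standard basis. For each basis vector v_i, ℓ(v_i) = <v_i, a> is a linear equation in the a_j's. Collect the n equations into a matrix system V a = ℓ, where row i of V is v_i (expressed in the standard basis). Since V is invertible (lower-triangular with 1s on the diagonal, up to permutation), solve by back-substitution:
  V =
[[1, 0, 0, 1],
 [-1, 1, 1, 0],
 [0, 1, 0, 0],
 [1, 0, 0, 0]]
  V a = (2, -5, -2, 1)
Solving gives a = (1, -2, -2, 1).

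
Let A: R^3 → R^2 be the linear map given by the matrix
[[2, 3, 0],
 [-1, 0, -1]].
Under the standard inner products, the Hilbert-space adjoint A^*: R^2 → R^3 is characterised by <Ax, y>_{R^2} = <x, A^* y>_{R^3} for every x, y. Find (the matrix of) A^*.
A^* = A^T =
[[2, -1],
 [3, 0],
 [0, -1]]

For real matrices with standard dot products, the defining identity <Ax, y> = <x, A^* y> gives (Ax)^T y = x^T (A^*) y, i.e. x^T A^T y = x^T (A^*) y. Since this holds for all x, y, we must have A^* = A^T. Therefore
A^* =
[[2, -1],
 [3, 0],
 [0, -1]].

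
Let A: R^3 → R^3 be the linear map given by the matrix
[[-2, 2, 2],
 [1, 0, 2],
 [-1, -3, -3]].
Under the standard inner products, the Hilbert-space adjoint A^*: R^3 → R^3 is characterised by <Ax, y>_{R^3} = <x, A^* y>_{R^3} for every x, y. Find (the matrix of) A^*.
A^* = A^T =
[[-2, 1, -1],
 [2, 0, -3],
 [2, 2, -3]]

For real matrices with standard dot products, the defining identity <Ax, y> = <x, A^* y> gives (Ax)^T y = x^T (A^*) y, i.e. x^T A^T y = x^T (A^*) y. Since this holds for all x, y, we must have A^* = A^T. Therefore
A^* =
[[-2, 1, -1],
 [2, 0, -3],
 [2, 2, -3]].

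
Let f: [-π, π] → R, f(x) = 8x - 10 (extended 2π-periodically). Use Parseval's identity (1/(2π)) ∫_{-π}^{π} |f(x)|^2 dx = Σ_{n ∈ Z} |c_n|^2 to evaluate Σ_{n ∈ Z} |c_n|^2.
Σ |c_n|^2 = 64π^2/3 + 100

Expand and integrate term by term over [-π, π]:
  ∫ (8x)^2 dx = 64·(2π^3/3); ∫ 2·8·(-10)·x dx = 0 (odd integrand); ∫ (-10)^2 dx = 100·2π.
So (1/(2π)) ∫_{-π}^{π} (8x - 10)^2 dx = 64π^2/3 + 100 = 64π^2/3 + 100.
Parseval ⇒ Σ |c_n|^2 = 64π^2/3 + 100.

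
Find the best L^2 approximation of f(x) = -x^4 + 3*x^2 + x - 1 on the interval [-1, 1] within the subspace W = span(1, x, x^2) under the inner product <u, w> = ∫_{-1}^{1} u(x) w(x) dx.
g(x) = 15*x^2/7 + x - 32/35

The best approximation g ∈ W is the orthogonal projection of f onto W. Writing g = a_0 + a_1 x + a_2 x^2, the coefficients solve the normal equations G · a = b where
  G_{ij} = <φ_i, φ_j> and b_i = <f, φ_i>, with φ_0 = 1, φ_1 = x, φ_2 = x^2.
G =
  [2, 0, 2/3]
  [0, 2/3, 0]
  [2/3, 0, 2/5],
b = (-2/5, 2/3, 26/105).
Solving gives a_0 = -32/35, a_1 = 1, a_2 = 15/7, so
  g(x) = 15*x^2/7 + x - 32/35.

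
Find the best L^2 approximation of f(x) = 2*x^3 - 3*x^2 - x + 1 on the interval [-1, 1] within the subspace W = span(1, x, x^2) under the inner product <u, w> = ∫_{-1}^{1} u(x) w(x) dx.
g(x) = -3*x^2 + x/5 + 1

The best approximation g ∈ W is the orthogonal projection of f onto W. Writing g = a_0 + a_1 x + a_2 x^2, the coefficients solve the normal equations G · a = b where
  G_{ij} = <φ_i, φ_j> and b_i = <f, φ_i>, with φ_0 = 1, φ_1 = x, φ_2 = x^2.
G =
  [2, 0, 2/3]
  [0, 2/3, 0]
  [2/3, 0, 2/5],
b = (0, 2/15, -8/15).
Solving gives a_0 = 1, a_1 = 1/5, a_2 = -3, so
  g(x) = -3*x^2 + x/5 + 1.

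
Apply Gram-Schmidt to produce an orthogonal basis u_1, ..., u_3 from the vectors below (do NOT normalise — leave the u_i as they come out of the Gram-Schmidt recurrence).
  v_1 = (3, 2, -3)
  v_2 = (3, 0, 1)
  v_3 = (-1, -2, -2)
Orthogonal basis:
  u_1 = (3, 2, -3)
  u_2 = (24/11, -6/11, 20/11)
  u_3 = (17/46, -51/23, -51/46)

Apply the Gram-Schmidt recurrence
  u_1 = v_1
  u_i = v_i − Σ_{j<i} ((v_i · u_j) / (u_j · u_j)) · u_j.

Step by step this gives:
  u_1 = (3, 2, -3)
  u_2 = (24/11, -6/11, 20/11)
  u_3 = (17/46, -51/23, -51/46)

Orthogonality check:
  u_2 · u_1 = 0 (should be 0)
  u_3 · u_1 = 0 (should be 0)
  u_3 · u_2 = 0 (should be 0)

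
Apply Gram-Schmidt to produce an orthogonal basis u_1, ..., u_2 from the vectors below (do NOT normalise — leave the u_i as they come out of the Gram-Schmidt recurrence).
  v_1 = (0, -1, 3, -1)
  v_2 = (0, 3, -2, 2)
Orthogonal basis:
  u_1 = (0, -1, 3, -1)
  u_2 = (0, 2, 1, 1)

Apply the Gram-Schmidt recurrence
  u_1 = v_1
  u_i = v_i − Σ_{j<i} ((v_i · u_j) / (u_j · u_j)) · u_j.

Step by step this gives:
  u_1 = (0, -1, 3, -1)
  u_2 = (0, 2, 1, 1)

Orthogonality check:
  u_2 · u_1 = 0 (should be 0)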